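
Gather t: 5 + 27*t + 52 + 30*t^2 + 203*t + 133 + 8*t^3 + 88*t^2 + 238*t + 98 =8*t^3 + 118*t^2 + 468*t + 288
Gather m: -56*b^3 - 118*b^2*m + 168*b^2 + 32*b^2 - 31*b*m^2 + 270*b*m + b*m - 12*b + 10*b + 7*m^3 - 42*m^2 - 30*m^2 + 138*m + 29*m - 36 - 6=-56*b^3 + 200*b^2 - 2*b + 7*m^3 + m^2*(-31*b - 72) + m*(-118*b^2 + 271*b + 167) - 42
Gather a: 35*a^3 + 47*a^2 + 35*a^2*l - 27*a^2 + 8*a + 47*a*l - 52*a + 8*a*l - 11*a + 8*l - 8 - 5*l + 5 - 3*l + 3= 35*a^3 + a^2*(35*l + 20) + a*(55*l - 55)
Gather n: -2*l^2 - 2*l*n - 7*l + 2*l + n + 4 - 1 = -2*l^2 - 5*l + n*(1 - 2*l) + 3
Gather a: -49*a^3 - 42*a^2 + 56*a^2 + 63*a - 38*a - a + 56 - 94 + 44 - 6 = -49*a^3 + 14*a^2 + 24*a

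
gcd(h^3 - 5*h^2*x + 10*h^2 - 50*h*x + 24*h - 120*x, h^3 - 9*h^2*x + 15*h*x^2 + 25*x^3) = -h + 5*x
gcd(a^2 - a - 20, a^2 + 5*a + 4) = a + 4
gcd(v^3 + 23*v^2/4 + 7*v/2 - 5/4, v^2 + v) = v + 1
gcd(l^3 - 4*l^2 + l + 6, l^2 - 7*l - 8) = l + 1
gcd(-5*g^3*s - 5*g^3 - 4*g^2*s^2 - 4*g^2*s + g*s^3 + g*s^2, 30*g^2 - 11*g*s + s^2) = -5*g + s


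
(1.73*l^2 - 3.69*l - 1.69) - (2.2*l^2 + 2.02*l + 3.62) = -0.47*l^2 - 5.71*l - 5.31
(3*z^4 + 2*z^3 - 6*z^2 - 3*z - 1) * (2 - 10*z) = -30*z^5 - 14*z^4 + 64*z^3 + 18*z^2 + 4*z - 2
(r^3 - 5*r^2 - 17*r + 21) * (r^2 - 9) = r^5 - 5*r^4 - 26*r^3 + 66*r^2 + 153*r - 189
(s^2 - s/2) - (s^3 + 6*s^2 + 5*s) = -s^3 - 5*s^2 - 11*s/2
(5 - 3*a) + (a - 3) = 2 - 2*a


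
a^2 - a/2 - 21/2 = (a - 7/2)*(a + 3)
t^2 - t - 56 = (t - 8)*(t + 7)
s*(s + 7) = s^2 + 7*s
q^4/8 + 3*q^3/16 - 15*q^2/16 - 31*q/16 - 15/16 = (q/4 + 1/4)*(q/2 + 1/2)*(q - 3)*(q + 5/2)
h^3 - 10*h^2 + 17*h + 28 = (h - 7)*(h - 4)*(h + 1)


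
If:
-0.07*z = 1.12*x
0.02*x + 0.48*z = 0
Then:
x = 0.00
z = 0.00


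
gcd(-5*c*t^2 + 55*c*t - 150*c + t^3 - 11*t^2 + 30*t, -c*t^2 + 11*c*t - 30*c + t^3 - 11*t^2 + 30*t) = t^2 - 11*t + 30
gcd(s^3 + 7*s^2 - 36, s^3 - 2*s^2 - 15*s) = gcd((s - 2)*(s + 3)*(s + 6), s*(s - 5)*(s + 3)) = s + 3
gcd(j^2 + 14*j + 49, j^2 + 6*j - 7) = j + 7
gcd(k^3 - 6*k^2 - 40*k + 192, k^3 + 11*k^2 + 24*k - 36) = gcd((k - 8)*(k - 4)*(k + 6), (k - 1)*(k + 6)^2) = k + 6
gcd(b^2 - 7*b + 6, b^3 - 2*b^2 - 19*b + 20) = b - 1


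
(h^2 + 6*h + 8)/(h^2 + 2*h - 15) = (h^2 + 6*h + 8)/(h^2 + 2*h - 15)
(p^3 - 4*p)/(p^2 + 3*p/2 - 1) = 2*p*(p - 2)/(2*p - 1)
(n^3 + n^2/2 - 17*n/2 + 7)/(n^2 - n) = n + 3/2 - 7/n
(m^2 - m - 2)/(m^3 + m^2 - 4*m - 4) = 1/(m + 2)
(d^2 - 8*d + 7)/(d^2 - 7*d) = (d - 1)/d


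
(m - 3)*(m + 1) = m^2 - 2*m - 3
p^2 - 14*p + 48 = (p - 8)*(p - 6)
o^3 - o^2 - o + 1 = (o - 1)^2*(o + 1)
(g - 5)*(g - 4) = g^2 - 9*g + 20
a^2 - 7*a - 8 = (a - 8)*(a + 1)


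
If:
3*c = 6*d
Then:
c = 2*d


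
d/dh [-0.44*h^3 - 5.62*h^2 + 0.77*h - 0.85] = -1.32*h^2 - 11.24*h + 0.77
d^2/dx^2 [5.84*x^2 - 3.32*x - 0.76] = 11.6800000000000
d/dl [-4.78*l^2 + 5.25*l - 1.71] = 5.25 - 9.56*l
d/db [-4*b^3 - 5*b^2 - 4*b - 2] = -12*b^2 - 10*b - 4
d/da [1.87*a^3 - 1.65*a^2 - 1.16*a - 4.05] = 5.61*a^2 - 3.3*a - 1.16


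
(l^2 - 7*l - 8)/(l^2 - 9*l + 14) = (l^2 - 7*l - 8)/(l^2 - 9*l + 14)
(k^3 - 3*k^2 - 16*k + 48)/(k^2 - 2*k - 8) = (k^2 + k - 12)/(k + 2)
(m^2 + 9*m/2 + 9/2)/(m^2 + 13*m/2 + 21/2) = (2*m + 3)/(2*m + 7)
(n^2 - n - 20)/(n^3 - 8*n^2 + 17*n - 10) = (n + 4)/(n^2 - 3*n + 2)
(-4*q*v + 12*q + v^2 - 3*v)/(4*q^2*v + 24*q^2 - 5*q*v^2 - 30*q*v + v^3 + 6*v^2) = (3 - v)/(q*v + 6*q - v^2 - 6*v)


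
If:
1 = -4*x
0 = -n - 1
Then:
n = -1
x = -1/4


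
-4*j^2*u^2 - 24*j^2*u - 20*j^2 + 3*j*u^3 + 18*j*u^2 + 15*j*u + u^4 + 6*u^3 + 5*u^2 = (-j + u)*(4*j + u)*(u + 1)*(u + 5)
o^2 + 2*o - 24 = (o - 4)*(o + 6)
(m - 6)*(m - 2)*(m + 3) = m^3 - 5*m^2 - 12*m + 36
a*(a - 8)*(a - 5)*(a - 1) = a^4 - 14*a^3 + 53*a^2 - 40*a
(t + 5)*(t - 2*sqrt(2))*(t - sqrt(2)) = t^3 - 3*sqrt(2)*t^2 + 5*t^2 - 15*sqrt(2)*t + 4*t + 20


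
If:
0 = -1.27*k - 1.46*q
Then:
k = -1.1496062992126*q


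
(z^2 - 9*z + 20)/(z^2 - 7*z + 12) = (z - 5)/(z - 3)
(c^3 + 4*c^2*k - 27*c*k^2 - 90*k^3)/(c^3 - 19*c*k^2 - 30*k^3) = (c + 6*k)/(c + 2*k)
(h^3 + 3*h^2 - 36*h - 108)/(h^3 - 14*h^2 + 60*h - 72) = (h^2 + 9*h + 18)/(h^2 - 8*h + 12)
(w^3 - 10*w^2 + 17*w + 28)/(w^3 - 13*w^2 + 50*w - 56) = (w + 1)/(w - 2)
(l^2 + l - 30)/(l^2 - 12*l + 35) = (l + 6)/(l - 7)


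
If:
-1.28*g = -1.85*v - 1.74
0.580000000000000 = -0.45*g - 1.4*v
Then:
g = 0.52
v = -0.58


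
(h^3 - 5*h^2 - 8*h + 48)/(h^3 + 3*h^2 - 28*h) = (h^2 - h - 12)/(h*(h + 7))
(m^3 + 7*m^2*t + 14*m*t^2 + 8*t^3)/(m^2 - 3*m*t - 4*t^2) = (-m^2 - 6*m*t - 8*t^2)/(-m + 4*t)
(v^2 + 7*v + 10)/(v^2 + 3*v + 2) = (v + 5)/(v + 1)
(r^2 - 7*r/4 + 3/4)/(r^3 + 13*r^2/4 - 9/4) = (r - 1)/(r^2 + 4*r + 3)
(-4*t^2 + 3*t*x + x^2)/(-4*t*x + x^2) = (4*t^2 - 3*t*x - x^2)/(x*(4*t - x))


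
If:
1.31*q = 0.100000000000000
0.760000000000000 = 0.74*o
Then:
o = 1.03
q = 0.08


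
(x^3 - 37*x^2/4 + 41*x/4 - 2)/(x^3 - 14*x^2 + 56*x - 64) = (4*x^2 - 5*x + 1)/(4*(x^2 - 6*x + 8))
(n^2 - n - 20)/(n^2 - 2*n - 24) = (n - 5)/(n - 6)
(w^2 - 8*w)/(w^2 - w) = (w - 8)/(w - 1)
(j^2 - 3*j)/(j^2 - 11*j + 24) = j/(j - 8)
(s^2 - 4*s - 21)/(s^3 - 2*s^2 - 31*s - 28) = (s + 3)/(s^2 + 5*s + 4)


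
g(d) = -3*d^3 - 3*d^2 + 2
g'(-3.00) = -63.00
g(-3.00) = 56.00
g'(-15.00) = -1935.00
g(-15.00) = 9452.00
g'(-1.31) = -7.58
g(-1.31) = 3.60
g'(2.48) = -70.23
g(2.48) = -62.21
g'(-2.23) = -31.38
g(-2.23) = 20.35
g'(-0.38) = 0.98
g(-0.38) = 1.73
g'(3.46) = -128.50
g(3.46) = -158.18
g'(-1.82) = -18.89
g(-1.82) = 10.15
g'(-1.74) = -16.81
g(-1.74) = 8.72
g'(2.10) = -52.29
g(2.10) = -39.01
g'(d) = -9*d^2 - 6*d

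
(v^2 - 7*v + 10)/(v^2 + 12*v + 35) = (v^2 - 7*v + 10)/(v^2 + 12*v + 35)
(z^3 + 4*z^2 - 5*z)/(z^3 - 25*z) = (z - 1)/(z - 5)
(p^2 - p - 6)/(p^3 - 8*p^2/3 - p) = 3*(p + 2)/(p*(3*p + 1))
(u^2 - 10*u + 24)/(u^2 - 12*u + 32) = (u - 6)/(u - 8)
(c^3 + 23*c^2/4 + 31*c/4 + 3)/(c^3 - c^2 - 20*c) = (4*c^2 + 7*c + 3)/(4*c*(c - 5))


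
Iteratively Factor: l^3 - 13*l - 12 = (l - 4)*(l^2 + 4*l + 3) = (l - 4)*(l + 3)*(l + 1)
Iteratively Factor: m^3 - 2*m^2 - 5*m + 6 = (m - 1)*(m^2 - m - 6) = (m - 1)*(m + 2)*(m - 3)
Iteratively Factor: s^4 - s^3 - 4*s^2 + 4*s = (s - 1)*(s^3 - 4*s) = (s - 1)*(s + 2)*(s^2 - 2*s) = s*(s - 1)*(s + 2)*(s - 2)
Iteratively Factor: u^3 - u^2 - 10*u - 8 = (u + 1)*(u^2 - 2*u - 8) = (u + 1)*(u + 2)*(u - 4)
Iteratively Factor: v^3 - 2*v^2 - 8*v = (v - 4)*(v^2 + 2*v) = v*(v - 4)*(v + 2)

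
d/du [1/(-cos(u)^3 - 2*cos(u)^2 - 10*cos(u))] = (3*sin(u)^2 - 4*cos(u) - 13)*sin(u)/((cos(u)^2 + 2*cos(u) + 10)^2*cos(u)^2)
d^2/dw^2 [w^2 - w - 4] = 2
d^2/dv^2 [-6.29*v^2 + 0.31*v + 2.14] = -12.5800000000000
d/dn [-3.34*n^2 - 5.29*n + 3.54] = -6.68*n - 5.29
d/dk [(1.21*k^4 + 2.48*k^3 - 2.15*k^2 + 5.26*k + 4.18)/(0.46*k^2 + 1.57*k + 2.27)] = (1.1132*k^5 + 6.8399*k^4 + 18.774*k^3 + 11.0937*k^2 - 13.6066*k + 5.3776)/(0.2116*k^4 + 1.4444*k^3 + 4.5533*k^2 + 7.1278*k + 5.1529)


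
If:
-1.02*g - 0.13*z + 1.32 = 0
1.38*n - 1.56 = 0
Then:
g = 1.29411764705882 - 0.127450980392157*z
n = 1.13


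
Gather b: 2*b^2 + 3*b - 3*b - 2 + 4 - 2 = 2*b^2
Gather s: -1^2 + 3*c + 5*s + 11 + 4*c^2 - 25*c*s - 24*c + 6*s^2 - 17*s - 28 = 4*c^2 - 21*c + 6*s^2 + s*(-25*c - 12) - 18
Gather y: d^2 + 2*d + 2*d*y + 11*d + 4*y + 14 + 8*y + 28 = d^2 + 13*d + y*(2*d + 12) + 42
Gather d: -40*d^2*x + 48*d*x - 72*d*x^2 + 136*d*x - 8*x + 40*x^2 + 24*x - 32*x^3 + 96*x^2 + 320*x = -40*d^2*x + d*(-72*x^2 + 184*x) - 32*x^3 + 136*x^2 + 336*x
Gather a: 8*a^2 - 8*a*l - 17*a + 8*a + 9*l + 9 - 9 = 8*a^2 + a*(-8*l - 9) + 9*l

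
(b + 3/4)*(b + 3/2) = b^2 + 9*b/4 + 9/8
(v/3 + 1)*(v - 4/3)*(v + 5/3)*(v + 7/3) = v^4/3 + 17*v^3/9 + 59*v^2/27 - 257*v/81 - 140/27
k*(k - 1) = k^2 - k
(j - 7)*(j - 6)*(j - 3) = j^3 - 16*j^2 + 81*j - 126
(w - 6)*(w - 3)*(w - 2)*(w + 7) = w^4 - 4*w^3 - 41*w^2 + 216*w - 252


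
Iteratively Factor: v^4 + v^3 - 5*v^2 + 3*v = (v)*(v^3 + v^2 - 5*v + 3) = v*(v + 3)*(v^2 - 2*v + 1) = v*(v - 1)*(v + 3)*(v - 1)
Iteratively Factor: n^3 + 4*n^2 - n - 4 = (n - 1)*(n^2 + 5*n + 4) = (n - 1)*(n + 4)*(n + 1)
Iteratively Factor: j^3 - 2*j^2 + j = (j - 1)*(j^2 - j) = (j - 1)^2*(j)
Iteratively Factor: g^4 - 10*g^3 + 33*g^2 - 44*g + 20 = (g - 2)*(g^3 - 8*g^2 + 17*g - 10) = (g - 2)^2*(g^2 - 6*g + 5) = (g - 2)^2*(g - 1)*(g - 5)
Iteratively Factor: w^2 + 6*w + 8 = (w + 4)*(w + 2)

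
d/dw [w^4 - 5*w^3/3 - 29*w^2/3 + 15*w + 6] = 4*w^3 - 5*w^2 - 58*w/3 + 15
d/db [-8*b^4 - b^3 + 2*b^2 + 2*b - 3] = -32*b^3 - 3*b^2 + 4*b + 2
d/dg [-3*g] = -3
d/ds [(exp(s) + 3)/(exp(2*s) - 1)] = (-2*(exp(s) + 3)*exp(s) + exp(2*s) - 1)*exp(s)/(1 - exp(2*s))^2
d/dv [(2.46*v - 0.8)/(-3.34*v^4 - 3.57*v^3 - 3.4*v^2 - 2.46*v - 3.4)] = (24.6492*v^4 + 6.8764*v^3 - 0.204000000000001*v^2 - 5.44*v - 10.332)/(11.1556*v^8 + 23.8476*v^7 + 35.4569*v^6 + 40.7088*v^5 + 51.8364*v^4 + 41.004*v^3 + 29.1716*v^2 + 16.728*v + 11.56)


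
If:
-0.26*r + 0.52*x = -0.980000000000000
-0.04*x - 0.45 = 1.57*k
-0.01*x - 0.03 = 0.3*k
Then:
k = -0.89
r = 51.28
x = 23.76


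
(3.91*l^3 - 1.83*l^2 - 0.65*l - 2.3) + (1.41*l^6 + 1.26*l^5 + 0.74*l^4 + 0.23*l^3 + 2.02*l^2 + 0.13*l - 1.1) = 1.41*l^6 + 1.26*l^5 + 0.74*l^4 + 4.14*l^3 + 0.19*l^2 - 0.52*l - 3.4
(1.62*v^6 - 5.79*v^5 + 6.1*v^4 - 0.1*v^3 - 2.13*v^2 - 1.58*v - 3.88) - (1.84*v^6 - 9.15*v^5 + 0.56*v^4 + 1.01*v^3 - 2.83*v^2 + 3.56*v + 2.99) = -0.22*v^6 + 3.36*v^5 + 5.54*v^4 - 1.11*v^3 + 0.7*v^2 - 5.14*v - 6.87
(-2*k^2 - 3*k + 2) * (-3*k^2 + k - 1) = 6*k^4 + 7*k^3 - 7*k^2 + 5*k - 2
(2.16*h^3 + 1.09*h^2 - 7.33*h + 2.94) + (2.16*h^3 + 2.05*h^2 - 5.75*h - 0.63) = 4.32*h^3 + 3.14*h^2 - 13.08*h + 2.31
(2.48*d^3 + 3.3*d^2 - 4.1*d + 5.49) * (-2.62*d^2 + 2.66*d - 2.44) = -6.4976*d^5 - 2.0492*d^4 + 13.4688*d^3 - 33.3418*d^2 + 24.6074*d - 13.3956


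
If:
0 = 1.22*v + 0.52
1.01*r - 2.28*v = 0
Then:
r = -0.96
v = -0.43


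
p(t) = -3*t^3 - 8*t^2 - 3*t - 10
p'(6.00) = -423.00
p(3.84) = -309.35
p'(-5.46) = -183.94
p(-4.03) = 68.52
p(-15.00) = 8360.00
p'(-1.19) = 3.30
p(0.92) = -21.87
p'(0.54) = -14.26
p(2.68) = -133.25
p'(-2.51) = -19.54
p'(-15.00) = -1788.00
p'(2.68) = -110.52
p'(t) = -9*t^2 - 16*t - 3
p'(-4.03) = -84.69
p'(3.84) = -197.15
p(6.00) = -964.00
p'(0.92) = -25.34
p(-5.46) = 256.20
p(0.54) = -14.43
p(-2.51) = -5.43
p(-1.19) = -12.70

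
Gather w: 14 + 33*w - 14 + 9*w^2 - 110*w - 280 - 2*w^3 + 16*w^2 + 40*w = -2*w^3 + 25*w^2 - 37*w - 280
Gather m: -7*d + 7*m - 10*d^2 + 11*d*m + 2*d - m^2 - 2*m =-10*d^2 - 5*d - m^2 + m*(11*d + 5)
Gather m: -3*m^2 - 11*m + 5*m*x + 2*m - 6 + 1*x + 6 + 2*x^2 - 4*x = -3*m^2 + m*(5*x - 9) + 2*x^2 - 3*x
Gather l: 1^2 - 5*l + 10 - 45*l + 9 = 20 - 50*l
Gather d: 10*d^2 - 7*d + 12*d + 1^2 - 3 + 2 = 10*d^2 + 5*d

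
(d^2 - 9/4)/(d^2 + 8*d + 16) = (d^2 - 9/4)/(d^2 + 8*d + 16)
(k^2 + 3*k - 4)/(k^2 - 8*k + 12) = (k^2 + 3*k - 4)/(k^2 - 8*k + 12)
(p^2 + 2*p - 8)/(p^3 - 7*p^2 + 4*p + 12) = (p + 4)/(p^2 - 5*p - 6)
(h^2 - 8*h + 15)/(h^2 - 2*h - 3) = (h - 5)/(h + 1)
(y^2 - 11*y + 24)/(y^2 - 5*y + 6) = (y - 8)/(y - 2)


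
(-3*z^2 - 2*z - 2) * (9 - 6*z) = 18*z^3 - 15*z^2 - 6*z - 18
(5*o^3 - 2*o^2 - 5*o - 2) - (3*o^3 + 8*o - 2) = 2*o^3 - 2*o^2 - 13*o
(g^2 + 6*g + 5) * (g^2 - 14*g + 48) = g^4 - 8*g^3 - 31*g^2 + 218*g + 240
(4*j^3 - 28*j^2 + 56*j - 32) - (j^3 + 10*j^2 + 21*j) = 3*j^3 - 38*j^2 + 35*j - 32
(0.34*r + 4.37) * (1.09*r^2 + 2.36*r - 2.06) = 0.3706*r^3 + 5.5657*r^2 + 9.6128*r - 9.0022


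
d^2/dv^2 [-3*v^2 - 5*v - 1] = -6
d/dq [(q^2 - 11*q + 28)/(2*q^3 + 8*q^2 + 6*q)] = (-q^4 + 22*q^3 - 37*q^2 - 224*q - 84)/(2*q^2*(q^4 + 8*q^3 + 22*q^2 + 24*q + 9))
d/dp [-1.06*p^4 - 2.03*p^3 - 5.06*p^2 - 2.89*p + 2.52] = -4.24*p^3 - 6.09*p^2 - 10.12*p - 2.89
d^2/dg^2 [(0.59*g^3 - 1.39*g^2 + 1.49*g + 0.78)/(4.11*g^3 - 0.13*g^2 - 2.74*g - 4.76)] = (-46.3295640000001*g^6 + 190.88073*g^5 + 197.923626*g^4 - 344.647366*g^3 + 348.503796*g^2 + 167.900496*g - 91.107952)/(69.426531*g^9 - 6.587919*g^8 - 138.644685*g^7 - 232.437493*g^6 + 107.689398*g^5 + 318.456288*g^4 + 248.624312*g^3 - 116.044992*g^2 - 186.245472*g - 107.850176)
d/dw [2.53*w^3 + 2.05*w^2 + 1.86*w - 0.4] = 7.59*w^2 + 4.1*w + 1.86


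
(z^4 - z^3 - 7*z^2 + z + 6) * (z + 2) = z^5 + z^4 - 9*z^3 - 13*z^2 + 8*z + 12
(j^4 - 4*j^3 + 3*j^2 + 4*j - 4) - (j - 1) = j^4 - 4*j^3 + 3*j^2 + 3*j - 3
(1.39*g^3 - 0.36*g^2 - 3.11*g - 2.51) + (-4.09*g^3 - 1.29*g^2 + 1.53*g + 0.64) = -2.7*g^3 - 1.65*g^2 - 1.58*g - 1.87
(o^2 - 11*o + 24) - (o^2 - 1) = 25 - 11*o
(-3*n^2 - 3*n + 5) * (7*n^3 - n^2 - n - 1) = -21*n^5 - 18*n^4 + 41*n^3 + n^2 - 2*n - 5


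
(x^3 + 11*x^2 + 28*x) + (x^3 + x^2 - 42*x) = 2*x^3 + 12*x^2 - 14*x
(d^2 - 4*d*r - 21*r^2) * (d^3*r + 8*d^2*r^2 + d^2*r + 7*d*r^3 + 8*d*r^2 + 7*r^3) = d^5*r + 4*d^4*r^2 + d^4*r - 46*d^3*r^3 + 4*d^3*r^2 - 196*d^2*r^4 - 46*d^2*r^3 - 147*d*r^5 - 196*d*r^4 - 147*r^5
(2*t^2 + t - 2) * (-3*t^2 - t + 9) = -6*t^4 - 5*t^3 + 23*t^2 + 11*t - 18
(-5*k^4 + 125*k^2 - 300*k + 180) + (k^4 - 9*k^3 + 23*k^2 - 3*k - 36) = -4*k^4 - 9*k^3 + 148*k^2 - 303*k + 144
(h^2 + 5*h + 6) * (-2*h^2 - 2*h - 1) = -2*h^4 - 12*h^3 - 23*h^2 - 17*h - 6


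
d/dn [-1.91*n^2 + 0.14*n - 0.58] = 0.14 - 3.82*n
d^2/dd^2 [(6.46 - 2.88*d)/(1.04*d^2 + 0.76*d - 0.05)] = (-(2.08*d + 0.76)*(2.88*d - 6.46)*(4.16*d + 1.52) + (17.9712*d - 9.0592)*(1.04*d^2 + 0.76*d - 0.05))/(1.04*d^2 + 0.76*d - 0.05)^3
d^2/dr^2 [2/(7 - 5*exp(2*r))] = (-200*exp(2*r) - 280)*exp(2*r)/(5*exp(2*r) - 7)^3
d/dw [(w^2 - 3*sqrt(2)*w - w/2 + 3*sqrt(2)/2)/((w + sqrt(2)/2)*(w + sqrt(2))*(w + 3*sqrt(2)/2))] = 2*(-2*w^4 + 2*w^3 + 12*sqrt(2)*w^3 - 6*sqrt(2)*w^2 + 47*w^2 - 36*w + 6*sqrt(2)*w - 18*sqrt(2) - 18)/(4*w^6 + 24*sqrt(2)*w^5 + 116*w^4 + 144*sqrt(2)*w^3 + 193*w^2 + 66*sqrt(2)*w + 18)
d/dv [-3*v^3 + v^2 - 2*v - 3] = -9*v^2 + 2*v - 2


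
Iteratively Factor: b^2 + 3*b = (b + 3)*(b)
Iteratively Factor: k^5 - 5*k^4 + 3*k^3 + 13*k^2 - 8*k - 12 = (k - 2)*(k^4 - 3*k^3 - 3*k^2 + 7*k + 6) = (k - 2)*(k + 1)*(k^3 - 4*k^2 + k + 6) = (k - 2)^2*(k + 1)*(k^2 - 2*k - 3) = (k - 2)^2*(k + 1)^2*(k - 3)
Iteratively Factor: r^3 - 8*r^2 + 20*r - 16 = (r - 2)*(r^2 - 6*r + 8) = (r - 4)*(r - 2)*(r - 2)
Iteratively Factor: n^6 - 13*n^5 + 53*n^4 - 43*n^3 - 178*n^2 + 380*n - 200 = (n - 5)*(n^5 - 8*n^4 + 13*n^3 + 22*n^2 - 68*n + 40) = (n - 5)*(n + 2)*(n^4 - 10*n^3 + 33*n^2 - 44*n + 20) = (n - 5)*(n - 1)*(n + 2)*(n^3 - 9*n^2 + 24*n - 20) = (n - 5)*(n - 2)*(n - 1)*(n + 2)*(n^2 - 7*n + 10) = (n - 5)*(n - 2)^2*(n - 1)*(n + 2)*(n - 5)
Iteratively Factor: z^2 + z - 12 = (z + 4)*(z - 3)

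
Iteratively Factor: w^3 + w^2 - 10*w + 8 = (w + 4)*(w^2 - 3*w + 2) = (w - 2)*(w + 4)*(w - 1)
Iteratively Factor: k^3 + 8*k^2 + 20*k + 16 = (k + 2)*(k^2 + 6*k + 8) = (k + 2)*(k + 4)*(k + 2)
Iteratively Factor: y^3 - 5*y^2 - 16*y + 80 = (y - 4)*(y^2 - y - 20) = (y - 4)*(y + 4)*(y - 5)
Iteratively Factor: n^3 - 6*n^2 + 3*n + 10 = (n - 2)*(n^2 - 4*n - 5) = (n - 5)*(n - 2)*(n + 1)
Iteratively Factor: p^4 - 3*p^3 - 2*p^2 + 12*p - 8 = (p - 1)*(p^3 - 2*p^2 - 4*p + 8) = (p - 2)*(p - 1)*(p^2 - 4) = (p - 2)^2*(p - 1)*(p + 2)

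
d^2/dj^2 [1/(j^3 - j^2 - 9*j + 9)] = 2*((1 - 3*j)*(j^3 - j^2 - 9*j + 9) + (-3*j^2 + 2*j + 9)^2)/(j^3 - j^2 - 9*j + 9)^3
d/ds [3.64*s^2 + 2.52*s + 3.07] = 7.28*s + 2.52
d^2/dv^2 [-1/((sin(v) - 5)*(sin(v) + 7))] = (4*sin(v)^4 + 6*sin(v)^3 + 138*sin(v)^2 + 58*sin(v) - 78)/((sin(v) - 5)^3*(sin(v) + 7)^3)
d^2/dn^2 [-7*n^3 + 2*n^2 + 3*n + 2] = 4 - 42*n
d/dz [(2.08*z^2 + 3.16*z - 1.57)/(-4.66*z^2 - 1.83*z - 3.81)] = (10.9192*z^2 - 30.482*z - 14.9127)/(21.7156*z^4 + 17.0556*z^3 + 38.8581*z^2 + 13.9446*z + 14.5161)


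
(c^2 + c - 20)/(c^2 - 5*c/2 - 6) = 2*(c + 5)/(2*c + 3)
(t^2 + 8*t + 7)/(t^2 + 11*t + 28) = (t + 1)/(t + 4)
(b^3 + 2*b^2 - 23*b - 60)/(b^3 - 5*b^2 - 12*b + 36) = (b^2 - b - 20)/(b^2 - 8*b + 12)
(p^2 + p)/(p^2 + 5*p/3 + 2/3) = 3*p/(3*p + 2)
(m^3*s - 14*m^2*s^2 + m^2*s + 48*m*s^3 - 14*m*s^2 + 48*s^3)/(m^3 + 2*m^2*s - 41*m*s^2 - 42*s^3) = s*(m^2 - 8*m*s + m - 8*s)/(m^2 + 8*m*s + 7*s^2)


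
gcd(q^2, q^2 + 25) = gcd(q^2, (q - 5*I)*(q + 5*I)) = 1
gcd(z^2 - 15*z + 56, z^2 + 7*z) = 1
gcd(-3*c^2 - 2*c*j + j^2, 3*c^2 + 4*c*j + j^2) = c + j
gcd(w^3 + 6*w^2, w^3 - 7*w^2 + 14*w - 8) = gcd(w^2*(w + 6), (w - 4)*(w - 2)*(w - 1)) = 1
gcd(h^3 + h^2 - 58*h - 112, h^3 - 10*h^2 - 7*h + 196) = 1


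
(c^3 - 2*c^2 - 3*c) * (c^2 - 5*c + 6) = c^5 - 7*c^4 + 13*c^3 + 3*c^2 - 18*c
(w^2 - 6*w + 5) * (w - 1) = w^3 - 7*w^2 + 11*w - 5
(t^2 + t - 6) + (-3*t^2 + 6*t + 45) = -2*t^2 + 7*t + 39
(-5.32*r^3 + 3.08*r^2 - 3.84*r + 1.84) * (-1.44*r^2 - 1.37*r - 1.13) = 7.6608*r^5 + 2.8532*r^4 + 7.3216*r^3 - 0.869199999999999*r^2 + 1.8184*r - 2.0792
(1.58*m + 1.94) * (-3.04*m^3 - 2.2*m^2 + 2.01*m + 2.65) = -4.8032*m^4 - 9.3736*m^3 - 1.0922*m^2 + 8.0864*m + 5.141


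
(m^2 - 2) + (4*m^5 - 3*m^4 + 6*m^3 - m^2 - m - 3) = 4*m^5 - 3*m^4 + 6*m^3 - m - 5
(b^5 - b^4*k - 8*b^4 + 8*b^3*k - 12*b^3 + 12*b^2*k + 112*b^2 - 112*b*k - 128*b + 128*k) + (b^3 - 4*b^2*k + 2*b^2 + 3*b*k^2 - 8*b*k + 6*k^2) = b^5 - b^4*k - 8*b^4 + 8*b^3*k - 11*b^3 + 8*b^2*k + 114*b^2 + 3*b*k^2 - 120*b*k - 128*b + 6*k^2 + 128*k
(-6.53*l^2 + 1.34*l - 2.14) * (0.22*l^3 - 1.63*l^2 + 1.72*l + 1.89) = -1.4366*l^5 + 10.9387*l^4 - 13.8866*l^3 - 6.5487*l^2 - 1.1482*l - 4.0446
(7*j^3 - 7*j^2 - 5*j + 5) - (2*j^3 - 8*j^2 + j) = 5*j^3 + j^2 - 6*j + 5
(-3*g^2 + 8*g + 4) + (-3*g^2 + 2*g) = -6*g^2 + 10*g + 4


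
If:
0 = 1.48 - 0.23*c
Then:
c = 6.43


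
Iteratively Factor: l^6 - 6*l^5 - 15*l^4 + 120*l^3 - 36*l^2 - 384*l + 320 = (l - 2)*(l^5 - 4*l^4 - 23*l^3 + 74*l^2 + 112*l - 160) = (l - 2)*(l + 2)*(l^4 - 6*l^3 - 11*l^2 + 96*l - 80) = (l - 2)*(l + 2)*(l + 4)*(l^3 - 10*l^2 + 29*l - 20) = (l - 4)*(l - 2)*(l + 2)*(l + 4)*(l^2 - 6*l + 5) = (l - 4)*(l - 2)*(l - 1)*(l + 2)*(l + 4)*(l - 5)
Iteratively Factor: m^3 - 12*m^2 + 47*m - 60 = (m - 4)*(m^2 - 8*m + 15) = (m - 4)*(m - 3)*(m - 5)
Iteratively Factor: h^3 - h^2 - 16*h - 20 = (h + 2)*(h^2 - 3*h - 10) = (h + 2)^2*(h - 5)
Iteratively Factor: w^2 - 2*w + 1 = (w - 1)*(w - 1)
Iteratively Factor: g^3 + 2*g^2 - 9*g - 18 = (g + 2)*(g^2 - 9) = (g - 3)*(g + 2)*(g + 3)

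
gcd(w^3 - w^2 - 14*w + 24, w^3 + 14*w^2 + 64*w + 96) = w + 4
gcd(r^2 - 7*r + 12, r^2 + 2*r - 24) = r - 4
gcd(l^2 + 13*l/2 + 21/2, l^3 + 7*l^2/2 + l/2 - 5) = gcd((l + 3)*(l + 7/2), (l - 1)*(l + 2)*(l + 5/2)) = 1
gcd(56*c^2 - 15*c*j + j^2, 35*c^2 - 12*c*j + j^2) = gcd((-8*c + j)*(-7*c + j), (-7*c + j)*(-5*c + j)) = 7*c - j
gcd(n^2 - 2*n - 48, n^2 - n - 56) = n - 8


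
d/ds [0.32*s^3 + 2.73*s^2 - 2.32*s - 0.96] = 0.96*s^2 + 5.46*s - 2.32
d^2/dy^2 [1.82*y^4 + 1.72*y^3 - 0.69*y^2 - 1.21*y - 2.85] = 21.84*y^2 + 10.32*y - 1.38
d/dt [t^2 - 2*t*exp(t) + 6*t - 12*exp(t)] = -2*t*exp(t) + 2*t - 14*exp(t) + 6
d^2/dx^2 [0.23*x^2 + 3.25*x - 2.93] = 0.460000000000000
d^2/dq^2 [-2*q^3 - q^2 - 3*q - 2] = -12*q - 2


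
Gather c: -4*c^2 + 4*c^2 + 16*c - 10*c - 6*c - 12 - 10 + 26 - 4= 0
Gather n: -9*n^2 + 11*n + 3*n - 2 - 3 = -9*n^2 + 14*n - 5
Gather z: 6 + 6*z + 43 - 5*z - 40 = z + 9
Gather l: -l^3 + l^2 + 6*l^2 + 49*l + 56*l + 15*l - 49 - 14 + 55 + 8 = -l^3 + 7*l^2 + 120*l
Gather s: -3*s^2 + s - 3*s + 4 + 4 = -3*s^2 - 2*s + 8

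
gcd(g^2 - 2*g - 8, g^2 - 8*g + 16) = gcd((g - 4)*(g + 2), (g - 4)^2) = g - 4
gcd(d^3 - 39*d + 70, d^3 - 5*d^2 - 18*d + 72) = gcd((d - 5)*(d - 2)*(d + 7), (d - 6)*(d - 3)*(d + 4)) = 1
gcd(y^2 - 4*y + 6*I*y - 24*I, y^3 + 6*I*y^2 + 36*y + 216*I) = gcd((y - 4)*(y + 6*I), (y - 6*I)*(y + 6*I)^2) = y + 6*I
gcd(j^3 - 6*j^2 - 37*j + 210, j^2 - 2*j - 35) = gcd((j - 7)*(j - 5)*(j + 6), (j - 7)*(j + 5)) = j - 7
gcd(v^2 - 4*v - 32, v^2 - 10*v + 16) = v - 8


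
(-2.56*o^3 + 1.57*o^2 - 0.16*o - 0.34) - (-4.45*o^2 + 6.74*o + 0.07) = -2.56*o^3 + 6.02*o^2 - 6.9*o - 0.41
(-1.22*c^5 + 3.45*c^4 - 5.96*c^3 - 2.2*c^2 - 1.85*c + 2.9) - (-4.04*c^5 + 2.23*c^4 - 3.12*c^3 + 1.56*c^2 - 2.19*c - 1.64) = 2.82*c^5 + 1.22*c^4 - 2.84*c^3 - 3.76*c^2 + 0.34*c + 4.54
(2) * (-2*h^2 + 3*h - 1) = -4*h^2 + 6*h - 2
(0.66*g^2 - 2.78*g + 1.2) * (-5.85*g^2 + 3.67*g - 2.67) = -3.861*g^4 + 18.6852*g^3 - 18.9848*g^2 + 11.8266*g - 3.204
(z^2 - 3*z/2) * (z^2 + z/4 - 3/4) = z^4 - 5*z^3/4 - 9*z^2/8 + 9*z/8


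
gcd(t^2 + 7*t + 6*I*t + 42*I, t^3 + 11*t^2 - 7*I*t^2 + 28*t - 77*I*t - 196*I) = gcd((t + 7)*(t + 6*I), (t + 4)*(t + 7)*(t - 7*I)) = t + 7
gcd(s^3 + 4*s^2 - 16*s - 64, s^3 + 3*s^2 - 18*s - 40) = s - 4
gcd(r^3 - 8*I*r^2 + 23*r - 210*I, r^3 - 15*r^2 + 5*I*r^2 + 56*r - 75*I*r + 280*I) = r + 5*I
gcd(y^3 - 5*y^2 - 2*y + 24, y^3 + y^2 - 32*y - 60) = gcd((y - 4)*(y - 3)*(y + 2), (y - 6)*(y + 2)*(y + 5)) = y + 2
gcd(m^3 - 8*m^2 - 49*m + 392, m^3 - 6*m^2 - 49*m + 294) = m^2 - 49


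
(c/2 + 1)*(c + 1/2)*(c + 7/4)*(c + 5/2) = c^4/2 + 27*c^3/8 + 8*c^2 + 243*c/32 + 35/16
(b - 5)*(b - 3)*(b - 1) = b^3 - 9*b^2 + 23*b - 15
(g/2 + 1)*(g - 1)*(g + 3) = g^3/2 + 2*g^2 + g/2 - 3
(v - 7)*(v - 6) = v^2 - 13*v + 42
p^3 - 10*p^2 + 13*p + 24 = (p - 8)*(p - 3)*(p + 1)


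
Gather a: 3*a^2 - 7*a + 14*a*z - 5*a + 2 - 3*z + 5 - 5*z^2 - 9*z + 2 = 3*a^2 + a*(14*z - 12) - 5*z^2 - 12*z + 9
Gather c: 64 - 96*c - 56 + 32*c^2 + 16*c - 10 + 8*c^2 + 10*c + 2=40*c^2 - 70*c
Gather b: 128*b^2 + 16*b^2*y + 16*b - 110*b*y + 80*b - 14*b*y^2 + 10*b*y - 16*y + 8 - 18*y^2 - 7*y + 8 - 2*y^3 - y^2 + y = b^2*(16*y + 128) + b*(-14*y^2 - 100*y + 96) - 2*y^3 - 19*y^2 - 22*y + 16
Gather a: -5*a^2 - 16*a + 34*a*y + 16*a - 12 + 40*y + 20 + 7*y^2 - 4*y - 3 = -5*a^2 + 34*a*y + 7*y^2 + 36*y + 5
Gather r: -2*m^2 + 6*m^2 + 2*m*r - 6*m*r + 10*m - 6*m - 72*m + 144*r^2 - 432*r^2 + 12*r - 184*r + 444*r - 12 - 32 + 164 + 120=4*m^2 - 68*m - 288*r^2 + r*(272 - 4*m) + 240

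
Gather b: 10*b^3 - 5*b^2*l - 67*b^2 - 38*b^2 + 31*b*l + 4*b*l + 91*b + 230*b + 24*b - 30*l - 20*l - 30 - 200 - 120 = 10*b^3 + b^2*(-5*l - 105) + b*(35*l + 345) - 50*l - 350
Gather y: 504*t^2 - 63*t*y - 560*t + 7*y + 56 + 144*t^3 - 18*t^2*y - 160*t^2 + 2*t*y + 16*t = 144*t^3 + 344*t^2 - 544*t + y*(-18*t^2 - 61*t + 7) + 56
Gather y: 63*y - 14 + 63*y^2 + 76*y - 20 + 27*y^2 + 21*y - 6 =90*y^2 + 160*y - 40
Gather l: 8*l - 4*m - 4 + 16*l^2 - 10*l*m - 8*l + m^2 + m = 16*l^2 - 10*l*m + m^2 - 3*m - 4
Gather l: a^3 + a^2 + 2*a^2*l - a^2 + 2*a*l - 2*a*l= a^3 + 2*a^2*l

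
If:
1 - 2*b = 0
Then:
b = 1/2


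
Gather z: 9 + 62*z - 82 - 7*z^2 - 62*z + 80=7 - 7*z^2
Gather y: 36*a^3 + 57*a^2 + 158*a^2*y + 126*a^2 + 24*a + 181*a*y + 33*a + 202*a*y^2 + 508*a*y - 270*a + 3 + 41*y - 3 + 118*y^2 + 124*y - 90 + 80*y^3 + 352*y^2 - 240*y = 36*a^3 + 183*a^2 - 213*a + 80*y^3 + y^2*(202*a + 470) + y*(158*a^2 + 689*a - 75) - 90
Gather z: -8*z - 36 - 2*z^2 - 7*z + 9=-2*z^2 - 15*z - 27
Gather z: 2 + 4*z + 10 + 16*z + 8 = 20*z + 20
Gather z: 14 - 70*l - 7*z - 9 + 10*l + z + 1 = -60*l - 6*z + 6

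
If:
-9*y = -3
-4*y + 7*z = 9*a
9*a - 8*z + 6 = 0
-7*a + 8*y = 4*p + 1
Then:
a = 94/27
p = -613/108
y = 1/3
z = 14/3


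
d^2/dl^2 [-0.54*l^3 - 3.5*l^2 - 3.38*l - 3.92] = -3.24*l - 7.0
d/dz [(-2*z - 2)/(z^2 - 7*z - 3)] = 2*(z^2 + 2*z - 4)/(z^4 - 14*z^3 + 43*z^2 + 42*z + 9)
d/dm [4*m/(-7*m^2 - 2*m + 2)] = 4*(7*m^2 + 2)/(49*m^4 + 28*m^3 - 24*m^2 - 8*m + 4)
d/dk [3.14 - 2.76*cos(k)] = 2.76*sin(k)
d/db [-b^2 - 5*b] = -2*b - 5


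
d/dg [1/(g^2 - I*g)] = (-2*g + I)/(g^2*(g - I)^2)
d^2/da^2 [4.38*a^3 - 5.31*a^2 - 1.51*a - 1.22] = 26.28*a - 10.62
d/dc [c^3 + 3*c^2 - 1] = 3*c*(c + 2)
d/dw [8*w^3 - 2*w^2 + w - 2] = 24*w^2 - 4*w + 1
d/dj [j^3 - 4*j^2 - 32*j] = 3*j^2 - 8*j - 32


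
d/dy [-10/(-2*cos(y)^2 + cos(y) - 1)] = 10*(4*cos(y) - 1)*sin(y)/(-cos(y) + cos(2*y) + 2)^2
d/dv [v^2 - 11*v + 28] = 2*v - 11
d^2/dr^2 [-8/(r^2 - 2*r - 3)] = 16*(-r^2 + 2*r + 4*(r - 1)^2 + 3)/(-r^2 + 2*r + 3)^3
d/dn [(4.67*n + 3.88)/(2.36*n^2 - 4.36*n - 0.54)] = (-11.0212*n^2 - 18.3136*n + 14.395)/(5.5696*n^4 - 20.5792*n^3 + 16.4608*n^2 + 4.7088*n + 0.2916)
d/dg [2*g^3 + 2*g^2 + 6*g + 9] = 6*g^2 + 4*g + 6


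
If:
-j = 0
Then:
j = 0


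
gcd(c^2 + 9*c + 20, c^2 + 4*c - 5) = c + 5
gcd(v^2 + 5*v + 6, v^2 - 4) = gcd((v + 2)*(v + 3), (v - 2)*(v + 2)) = v + 2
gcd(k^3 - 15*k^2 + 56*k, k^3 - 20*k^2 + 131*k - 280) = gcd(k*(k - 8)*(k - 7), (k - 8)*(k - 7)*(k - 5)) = k^2 - 15*k + 56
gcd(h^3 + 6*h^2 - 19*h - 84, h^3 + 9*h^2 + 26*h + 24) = h + 3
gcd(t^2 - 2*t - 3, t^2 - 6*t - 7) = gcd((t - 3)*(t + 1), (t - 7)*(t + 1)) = t + 1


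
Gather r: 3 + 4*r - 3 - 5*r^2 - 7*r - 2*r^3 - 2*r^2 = -2*r^3 - 7*r^2 - 3*r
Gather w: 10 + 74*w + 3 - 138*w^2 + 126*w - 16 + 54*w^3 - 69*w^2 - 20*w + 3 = 54*w^3 - 207*w^2 + 180*w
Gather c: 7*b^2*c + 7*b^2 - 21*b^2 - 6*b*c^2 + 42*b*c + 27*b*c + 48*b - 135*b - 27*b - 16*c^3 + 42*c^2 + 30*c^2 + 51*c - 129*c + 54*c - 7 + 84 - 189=-14*b^2 - 114*b - 16*c^3 + c^2*(72 - 6*b) + c*(7*b^2 + 69*b - 24) - 112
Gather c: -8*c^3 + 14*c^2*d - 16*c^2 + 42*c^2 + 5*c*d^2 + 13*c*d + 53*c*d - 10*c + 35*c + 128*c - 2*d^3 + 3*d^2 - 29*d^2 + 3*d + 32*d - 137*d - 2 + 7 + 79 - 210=-8*c^3 + c^2*(14*d + 26) + c*(5*d^2 + 66*d + 153) - 2*d^3 - 26*d^2 - 102*d - 126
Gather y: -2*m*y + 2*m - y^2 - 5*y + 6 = 2*m - y^2 + y*(-2*m - 5) + 6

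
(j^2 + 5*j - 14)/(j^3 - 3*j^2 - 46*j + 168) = (j - 2)/(j^2 - 10*j + 24)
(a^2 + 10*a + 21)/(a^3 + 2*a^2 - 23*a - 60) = (a + 7)/(a^2 - a - 20)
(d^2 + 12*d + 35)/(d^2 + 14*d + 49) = (d + 5)/(d + 7)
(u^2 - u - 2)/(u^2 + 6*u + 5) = (u - 2)/(u + 5)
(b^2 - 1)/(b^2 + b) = (b - 1)/b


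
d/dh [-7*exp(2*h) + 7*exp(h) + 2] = (7 - 14*exp(h))*exp(h)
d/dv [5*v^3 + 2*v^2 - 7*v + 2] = 15*v^2 + 4*v - 7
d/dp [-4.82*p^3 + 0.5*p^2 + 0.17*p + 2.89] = -14.46*p^2 + 1.0*p + 0.17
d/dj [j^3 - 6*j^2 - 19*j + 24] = 3*j^2 - 12*j - 19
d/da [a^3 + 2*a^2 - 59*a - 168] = 3*a^2 + 4*a - 59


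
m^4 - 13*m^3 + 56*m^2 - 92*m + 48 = (m - 6)*(m - 4)*(m - 2)*(m - 1)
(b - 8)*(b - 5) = b^2 - 13*b + 40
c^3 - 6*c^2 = c^2*(c - 6)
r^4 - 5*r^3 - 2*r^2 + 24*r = r*(r - 4)*(r - 3)*(r + 2)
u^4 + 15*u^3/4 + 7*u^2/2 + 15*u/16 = u*(u + 1/2)*(u + 3/4)*(u + 5/2)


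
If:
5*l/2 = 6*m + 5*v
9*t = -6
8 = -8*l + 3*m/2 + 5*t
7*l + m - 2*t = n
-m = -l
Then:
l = -68/39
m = -68/39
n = -164/13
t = -2/3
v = 238/195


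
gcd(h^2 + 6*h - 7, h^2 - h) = h - 1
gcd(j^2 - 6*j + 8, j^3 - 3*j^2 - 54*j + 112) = j - 2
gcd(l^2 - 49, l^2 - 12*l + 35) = l - 7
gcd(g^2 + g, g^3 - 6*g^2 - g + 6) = g + 1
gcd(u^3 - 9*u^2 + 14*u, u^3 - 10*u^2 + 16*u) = u^2 - 2*u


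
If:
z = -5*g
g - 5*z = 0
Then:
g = 0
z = 0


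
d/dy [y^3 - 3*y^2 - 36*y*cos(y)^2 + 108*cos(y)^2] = 3*y^2 + 36*y*sin(2*y) - 6*y - 108*sin(2*y) - 36*cos(y)^2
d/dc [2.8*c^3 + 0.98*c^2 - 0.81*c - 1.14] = 8.4*c^2 + 1.96*c - 0.81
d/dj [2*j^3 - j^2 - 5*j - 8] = 6*j^2 - 2*j - 5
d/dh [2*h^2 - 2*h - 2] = 4*h - 2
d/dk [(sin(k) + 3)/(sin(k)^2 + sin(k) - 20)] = (-6*sin(k) + cos(k)^2 - 24)*cos(k)/(sin(k)^2 + sin(k) - 20)^2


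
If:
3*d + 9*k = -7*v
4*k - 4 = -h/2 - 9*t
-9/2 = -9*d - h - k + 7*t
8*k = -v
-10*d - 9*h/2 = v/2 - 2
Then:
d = 53251/47624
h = -23537/11906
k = 3399/47624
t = 12443/23812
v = -3399/5953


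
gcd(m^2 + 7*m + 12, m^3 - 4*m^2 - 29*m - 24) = m + 3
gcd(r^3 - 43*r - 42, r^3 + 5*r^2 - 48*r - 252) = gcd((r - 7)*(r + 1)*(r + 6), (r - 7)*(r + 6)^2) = r^2 - r - 42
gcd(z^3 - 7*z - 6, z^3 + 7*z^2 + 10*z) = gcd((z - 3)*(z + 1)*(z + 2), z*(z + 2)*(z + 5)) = z + 2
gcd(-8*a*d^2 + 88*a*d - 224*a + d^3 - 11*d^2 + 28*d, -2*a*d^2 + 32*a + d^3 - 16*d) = d - 4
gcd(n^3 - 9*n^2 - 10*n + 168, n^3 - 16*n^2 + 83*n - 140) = n - 7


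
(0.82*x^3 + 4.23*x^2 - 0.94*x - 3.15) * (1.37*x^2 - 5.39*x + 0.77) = 1.1234*x^5 + 1.3753*x^4 - 23.4561*x^3 + 4.0082*x^2 + 16.2547*x - 2.4255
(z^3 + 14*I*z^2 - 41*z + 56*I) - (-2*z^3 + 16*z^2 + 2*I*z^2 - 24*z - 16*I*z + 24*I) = 3*z^3 - 16*z^2 + 12*I*z^2 - 17*z + 16*I*z + 32*I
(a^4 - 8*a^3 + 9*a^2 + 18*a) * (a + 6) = a^5 - 2*a^4 - 39*a^3 + 72*a^2 + 108*a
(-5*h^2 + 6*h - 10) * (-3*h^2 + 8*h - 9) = 15*h^4 - 58*h^3 + 123*h^2 - 134*h + 90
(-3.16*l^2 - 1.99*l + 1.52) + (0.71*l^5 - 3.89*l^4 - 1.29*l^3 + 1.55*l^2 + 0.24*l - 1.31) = 0.71*l^5 - 3.89*l^4 - 1.29*l^3 - 1.61*l^2 - 1.75*l + 0.21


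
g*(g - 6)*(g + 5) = g^3 - g^2 - 30*g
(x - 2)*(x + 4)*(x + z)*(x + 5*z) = x^4 + 6*x^3*z + 2*x^3 + 5*x^2*z^2 + 12*x^2*z - 8*x^2 + 10*x*z^2 - 48*x*z - 40*z^2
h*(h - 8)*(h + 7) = h^3 - h^2 - 56*h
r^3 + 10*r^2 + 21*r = r*(r + 3)*(r + 7)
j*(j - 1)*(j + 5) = j^3 + 4*j^2 - 5*j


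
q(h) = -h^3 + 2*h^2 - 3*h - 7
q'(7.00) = -122.00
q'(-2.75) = -36.69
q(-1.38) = 3.58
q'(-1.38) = -14.23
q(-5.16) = 199.12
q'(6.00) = -87.00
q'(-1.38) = -14.23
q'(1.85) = -5.87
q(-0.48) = -4.99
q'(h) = -3*h^2 + 4*h - 3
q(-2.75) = 37.17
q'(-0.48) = -5.61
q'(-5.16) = -103.52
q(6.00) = -169.00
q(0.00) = -7.00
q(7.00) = -273.00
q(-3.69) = 81.55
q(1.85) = -12.04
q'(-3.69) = -58.61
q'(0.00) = -3.00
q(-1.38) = 3.58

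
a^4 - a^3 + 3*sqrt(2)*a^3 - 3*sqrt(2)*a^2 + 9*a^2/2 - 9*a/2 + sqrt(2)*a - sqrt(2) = (a - 1)*(a + sqrt(2)/2)^2*(a + 2*sqrt(2))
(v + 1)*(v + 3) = v^2 + 4*v + 3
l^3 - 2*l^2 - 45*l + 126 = (l - 6)*(l - 3)*(l + 7)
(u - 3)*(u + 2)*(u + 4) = u^3 + 3*u^2 - 10*u - 24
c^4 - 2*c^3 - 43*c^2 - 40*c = c*(c - 8)*(c + 1)*(c + 5)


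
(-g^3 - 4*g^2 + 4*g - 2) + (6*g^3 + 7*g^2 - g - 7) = 5*g^3 + 3*g^2 + 3*g - 9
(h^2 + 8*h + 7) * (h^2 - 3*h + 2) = h^4 + 5*h^3 - 15*h^2 - 5*h + 14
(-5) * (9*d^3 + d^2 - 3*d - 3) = -45*d^3 - 5*d^2 + 15*d + 15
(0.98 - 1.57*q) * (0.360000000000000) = 0.3528 - 0.5652*q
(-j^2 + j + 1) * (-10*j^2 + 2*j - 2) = 10*j^4 - 12*j^3 - 6*j^2 - 2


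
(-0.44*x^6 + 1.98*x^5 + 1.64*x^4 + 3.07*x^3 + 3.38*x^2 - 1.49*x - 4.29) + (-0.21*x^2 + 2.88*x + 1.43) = -0.44*x^6 + 1.98*x^5 + 1.64*x^4 + 3.07*x^3 + 3.17*x^2 + 1.39*x - 2.86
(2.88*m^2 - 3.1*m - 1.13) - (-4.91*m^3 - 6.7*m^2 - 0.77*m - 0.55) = 4.91*m^3 + 9.58*m^2 - 2.33*m - 0.58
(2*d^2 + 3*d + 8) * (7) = 14*d^2 + 21*d + 56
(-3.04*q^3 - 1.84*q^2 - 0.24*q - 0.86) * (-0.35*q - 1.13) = 1.064*q^4 + 4.0792*q^3 + 2.1632*q^2 + 0.5722*q + 0.9718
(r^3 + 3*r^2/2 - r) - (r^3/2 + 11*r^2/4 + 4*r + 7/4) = r^3/2 - 5*r^2/4 - 5*r - 7/4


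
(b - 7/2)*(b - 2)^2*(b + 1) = b^4 - 13*b^3/2 + 21*b^2/2 + 4*b - 14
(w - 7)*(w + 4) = w^2 - 3*w - 28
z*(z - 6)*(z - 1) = z^3 - 7*z^2 + 6*z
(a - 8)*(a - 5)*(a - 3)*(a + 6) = a^4 - 10*a^3 - 17*a^2 + 354*a - 720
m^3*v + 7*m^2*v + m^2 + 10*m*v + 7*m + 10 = (m + 2)*(m + 5)*(m*v + 1)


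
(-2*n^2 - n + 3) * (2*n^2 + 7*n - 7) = -4*n^4 - 16*n^3 + 13*n^2 + 28*n - 21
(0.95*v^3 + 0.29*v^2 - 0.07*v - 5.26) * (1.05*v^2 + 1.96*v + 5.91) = 0.9975*v^5 + 2.1665*v^4 + 6.1094*v^3 - 3.9463*v^2 - 10.7233*v - 31.0866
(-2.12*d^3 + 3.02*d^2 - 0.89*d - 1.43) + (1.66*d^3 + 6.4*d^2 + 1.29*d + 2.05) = -0.46*d^3 + 9.42*d^2 + 0.4*d + 0.62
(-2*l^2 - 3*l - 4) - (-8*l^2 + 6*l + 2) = 6*l^2 - 9*l - 6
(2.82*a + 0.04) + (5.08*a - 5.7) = 7.9*a - 5.66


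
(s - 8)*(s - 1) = s^2 - 9*s + 8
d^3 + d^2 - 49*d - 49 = (d - 7)*(d + 1)*(d + 7)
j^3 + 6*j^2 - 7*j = j*(j - 1)*(j + 7)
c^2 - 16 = (c - 4)*(c + 4)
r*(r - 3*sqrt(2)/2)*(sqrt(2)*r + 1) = sqrt(2)*r^3 - 2*r^2 - 3*sqrt(2)*r/2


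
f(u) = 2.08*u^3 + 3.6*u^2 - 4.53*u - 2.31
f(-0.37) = -0.25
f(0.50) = -3.42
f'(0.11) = -3.66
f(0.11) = -2.76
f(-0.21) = -1.22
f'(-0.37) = -6.34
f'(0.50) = 0.63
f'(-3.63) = 51.56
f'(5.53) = 226.11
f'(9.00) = 565.71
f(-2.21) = 2.83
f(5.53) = 434.48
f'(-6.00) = 176.91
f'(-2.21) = 10.03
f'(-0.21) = -5.77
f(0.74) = -2.85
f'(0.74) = 4.22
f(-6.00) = -294.81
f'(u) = 6.24*u^2 + 7.2*u - 4.53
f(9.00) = 1764.84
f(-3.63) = -37.92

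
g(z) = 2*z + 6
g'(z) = 2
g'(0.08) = 2.00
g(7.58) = 21.16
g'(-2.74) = 2.00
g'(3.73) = 2.00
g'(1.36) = 2.00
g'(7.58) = 2.00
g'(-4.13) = 2.00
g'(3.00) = 2.00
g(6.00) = 18.00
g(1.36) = 8.72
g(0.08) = 6.16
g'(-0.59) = 2.00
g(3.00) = 12.00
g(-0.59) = 4.82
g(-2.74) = 0.52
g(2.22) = 10.44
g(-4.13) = -2.26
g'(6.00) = 2.00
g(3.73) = 13.46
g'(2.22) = 2.00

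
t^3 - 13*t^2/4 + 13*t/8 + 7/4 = (t - 2)*(t - 7/4)*(t + 1/2)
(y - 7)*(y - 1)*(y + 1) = y^3 - 7*y^2 - y + 7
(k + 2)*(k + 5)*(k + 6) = k^3 + 13*k^2 + 52*k + 60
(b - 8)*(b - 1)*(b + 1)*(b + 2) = b^4 - 6*b^3 - 17*b^2 + 6*b + 16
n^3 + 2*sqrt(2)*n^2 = n^2*(n + 2*sqrt(2))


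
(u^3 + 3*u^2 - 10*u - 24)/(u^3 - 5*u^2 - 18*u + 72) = (u + 2)/(u - 6)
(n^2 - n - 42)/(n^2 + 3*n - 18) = (n - 7)/(n - 3)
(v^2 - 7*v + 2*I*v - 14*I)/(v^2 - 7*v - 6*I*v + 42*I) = (v + 2*I)/(v - 6*I)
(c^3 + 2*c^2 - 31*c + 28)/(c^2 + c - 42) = (c^2 - 5*c + 4)/(c - 6)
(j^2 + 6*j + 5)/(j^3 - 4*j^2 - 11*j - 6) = (j + 5)/(j^2 - 5*j - 6)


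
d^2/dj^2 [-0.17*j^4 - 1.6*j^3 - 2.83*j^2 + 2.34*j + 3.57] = -2.04*j^2 - 9.6*j - 5.66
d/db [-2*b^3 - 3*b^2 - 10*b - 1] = -6*b^2 - 6*b - 10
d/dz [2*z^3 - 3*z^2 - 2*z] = 6*z^2 - 6*z - 2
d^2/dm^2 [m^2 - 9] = 2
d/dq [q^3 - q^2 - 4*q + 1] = 3*q^2 - 2*q - 4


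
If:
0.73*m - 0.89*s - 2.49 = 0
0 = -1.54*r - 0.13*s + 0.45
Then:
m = 1.21917808219178*s + 3.41095890410959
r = 0.292207792207792 - 0.0844155844155844*s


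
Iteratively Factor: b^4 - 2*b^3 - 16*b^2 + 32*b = (b + 4)*(b^3 - 6*b^2 + 8*b) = b*(b + 4)*(b^2 - 6*b + 8) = b*(b - 2)*(b + 4)*(b - 4)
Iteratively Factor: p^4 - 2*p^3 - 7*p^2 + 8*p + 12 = (p + 1)*(p^3 - 3*p^2 - 4*p + 12) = (p + 1)*(p + 2)*(p^2 - 5*p + 6) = (p - 3)*(p + 1)*(p + 2)*(p - 2)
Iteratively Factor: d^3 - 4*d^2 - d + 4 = (d - 1)*(d^2 - 3*d - 4) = (d - 4)*(d - 1)*(d + 1)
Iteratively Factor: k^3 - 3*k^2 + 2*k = (k - 2)*(k^2 - k) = (k - 2)*(k - 1)*(k)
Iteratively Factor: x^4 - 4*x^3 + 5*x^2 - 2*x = (x)*(x^3 - 4*x^2 + 5*x - 2) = x*(x - 2)*(x^2 - 2*x + 1) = x*(x - 2)*(x - 1)*(x - 1)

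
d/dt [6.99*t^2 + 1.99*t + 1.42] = 13.98*t + 1.99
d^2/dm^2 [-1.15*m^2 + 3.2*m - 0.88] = -2.30000000000000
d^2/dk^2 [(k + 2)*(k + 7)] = 2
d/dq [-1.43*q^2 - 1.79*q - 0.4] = -2.86*q - 1.79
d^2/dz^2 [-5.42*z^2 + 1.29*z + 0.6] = -10.8400000000000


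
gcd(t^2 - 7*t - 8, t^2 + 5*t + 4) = t + 1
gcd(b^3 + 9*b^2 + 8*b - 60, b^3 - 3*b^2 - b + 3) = 1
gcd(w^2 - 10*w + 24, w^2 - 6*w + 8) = w - 4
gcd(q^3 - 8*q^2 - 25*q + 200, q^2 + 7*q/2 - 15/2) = q + 5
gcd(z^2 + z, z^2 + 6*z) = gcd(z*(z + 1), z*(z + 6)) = z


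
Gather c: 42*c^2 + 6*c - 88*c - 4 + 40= 42*c^2 - 82*c + 36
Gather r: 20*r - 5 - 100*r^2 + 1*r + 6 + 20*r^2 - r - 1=-80*r^2 + 20*r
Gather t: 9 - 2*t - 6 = 3 - 2*t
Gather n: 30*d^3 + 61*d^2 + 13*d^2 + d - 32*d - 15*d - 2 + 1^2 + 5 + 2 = 30*d^3 + 74*d^2 - 46*d + 6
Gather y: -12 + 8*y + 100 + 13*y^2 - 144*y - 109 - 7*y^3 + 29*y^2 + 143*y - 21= -7*y^3 + 42*y^2 + 7*y - 42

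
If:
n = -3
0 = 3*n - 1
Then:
No Solution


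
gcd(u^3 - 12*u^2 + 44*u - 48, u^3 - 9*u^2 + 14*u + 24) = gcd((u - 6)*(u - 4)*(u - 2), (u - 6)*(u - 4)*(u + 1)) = u^2 - 10*u + 24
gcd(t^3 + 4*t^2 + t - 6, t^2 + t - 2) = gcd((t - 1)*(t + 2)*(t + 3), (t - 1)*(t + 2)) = t^2 + t - 2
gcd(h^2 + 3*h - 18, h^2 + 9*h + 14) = 1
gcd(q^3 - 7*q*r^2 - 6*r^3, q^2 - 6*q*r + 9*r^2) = q - 3*r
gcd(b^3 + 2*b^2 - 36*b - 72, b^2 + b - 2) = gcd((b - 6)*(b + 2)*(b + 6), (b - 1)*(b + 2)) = b + 2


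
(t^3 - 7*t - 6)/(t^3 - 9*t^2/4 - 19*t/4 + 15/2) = 4*(t + 1)/(4*t - 5)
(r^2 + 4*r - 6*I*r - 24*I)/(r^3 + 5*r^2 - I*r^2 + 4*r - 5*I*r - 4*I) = (r - 6*I)/(r^2 + r*(1 - I) - I)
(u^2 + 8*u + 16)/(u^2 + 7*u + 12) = (u + 4)/(u + 3)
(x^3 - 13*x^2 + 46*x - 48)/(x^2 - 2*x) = x - 11 + 24/x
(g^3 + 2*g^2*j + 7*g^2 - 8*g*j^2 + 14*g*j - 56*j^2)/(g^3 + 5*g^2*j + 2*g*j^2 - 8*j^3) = (g^2 - 2*g*j + 7*g - 14*j)/(g^2 + g*j - 2*j^2)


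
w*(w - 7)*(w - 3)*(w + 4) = w^4 - 6*w^3 - 19*w^2 + 84*w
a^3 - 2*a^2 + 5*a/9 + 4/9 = (a - 4/3)*(a - 1)*(a + 1/3)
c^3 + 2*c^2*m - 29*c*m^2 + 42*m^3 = (c - 3*m)*(c - 2*m)*(c + 7*m)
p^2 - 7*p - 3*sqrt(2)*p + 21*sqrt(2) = (p - 7)*(p - 3*sqrt(2))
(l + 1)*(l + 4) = l^2 + 5*l + 4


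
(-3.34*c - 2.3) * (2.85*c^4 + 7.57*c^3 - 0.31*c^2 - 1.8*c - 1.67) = -9.519*c^5 - 31.8388*c^4 - 16.3756*c^3 + 6.725*c^2 + 9.7178*c + 3.841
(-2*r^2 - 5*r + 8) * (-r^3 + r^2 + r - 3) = 2*r^5 + 3*r^4 - 15*r^3 + 9*r^2 + 23*r - 24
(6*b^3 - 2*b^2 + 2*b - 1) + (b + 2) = 6*b^3 - 2*b^2 + 3*b + 1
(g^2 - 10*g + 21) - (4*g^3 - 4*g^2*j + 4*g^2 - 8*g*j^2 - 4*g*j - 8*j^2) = -4*g^3 + 4*g^2*j - 3*g^2 + 8*g*j^2 + 4*g*j - 10*g + 8*j^2 + 21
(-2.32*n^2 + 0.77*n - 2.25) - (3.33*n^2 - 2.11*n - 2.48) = -5.65*n^2 + 2.88*n + 0.23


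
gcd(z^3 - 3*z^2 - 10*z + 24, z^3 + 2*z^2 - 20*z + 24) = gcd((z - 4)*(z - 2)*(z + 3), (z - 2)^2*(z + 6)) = z - 2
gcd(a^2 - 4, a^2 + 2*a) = a + 2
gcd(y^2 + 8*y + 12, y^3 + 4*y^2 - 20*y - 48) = y^2 + 8*y + 12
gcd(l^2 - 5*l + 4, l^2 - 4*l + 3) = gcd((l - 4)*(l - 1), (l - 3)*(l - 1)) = l - 1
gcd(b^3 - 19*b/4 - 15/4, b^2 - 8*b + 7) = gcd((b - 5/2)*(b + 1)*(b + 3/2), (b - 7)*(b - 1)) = 1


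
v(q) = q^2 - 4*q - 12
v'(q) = 2*q - 4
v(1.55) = -15.80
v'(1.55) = -0.90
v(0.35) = -13.28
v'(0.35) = -3.30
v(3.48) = -13.81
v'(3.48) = 2.96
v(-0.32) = -10.62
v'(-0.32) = -4.64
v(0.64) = -14.15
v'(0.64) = -2.72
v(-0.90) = -7.59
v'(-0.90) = -5.80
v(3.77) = -12.87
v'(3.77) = 3.54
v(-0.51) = -9.70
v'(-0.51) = -5.02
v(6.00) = 0.00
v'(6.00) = 8.00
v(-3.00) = 9.00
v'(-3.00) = -10.00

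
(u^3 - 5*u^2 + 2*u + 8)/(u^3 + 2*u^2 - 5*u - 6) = (u - 4)/(u + 3)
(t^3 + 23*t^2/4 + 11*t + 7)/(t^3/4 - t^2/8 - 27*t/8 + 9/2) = 2*(4*t^3 + 23*t^2 + 44*t + 28)/(2*t^3 - t^2 - 27*t + 36)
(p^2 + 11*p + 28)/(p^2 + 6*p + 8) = (p + 7)/(p + 2)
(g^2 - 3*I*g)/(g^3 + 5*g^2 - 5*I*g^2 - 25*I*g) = (g - 3*I)/(g^2 + 5*g*(1 - I) - 25*I)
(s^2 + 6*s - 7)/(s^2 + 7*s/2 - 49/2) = 2*(s - 1)/(2*s - 7)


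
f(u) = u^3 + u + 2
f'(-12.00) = 433.00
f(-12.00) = -1738.00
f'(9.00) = 244.00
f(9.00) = 740.00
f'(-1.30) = 6.07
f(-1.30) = -1.50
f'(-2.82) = 24.86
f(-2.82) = -23.25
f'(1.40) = 6.88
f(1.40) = 6.14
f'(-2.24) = 16.05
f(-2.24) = -11.48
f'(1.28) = 5.92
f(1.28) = 5.38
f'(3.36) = 34.87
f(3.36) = 43.29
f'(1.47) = 7.48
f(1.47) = 6.65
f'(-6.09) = 112.26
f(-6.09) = -229.96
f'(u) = 3*u^2 + 1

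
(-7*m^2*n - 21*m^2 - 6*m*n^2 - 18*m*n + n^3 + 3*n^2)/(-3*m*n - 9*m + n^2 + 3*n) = (7*m^2 + 6*m*n - n^2)/(3*m - n)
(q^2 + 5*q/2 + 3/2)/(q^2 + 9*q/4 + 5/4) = 2*(2*q + 3)/(4*q + 5)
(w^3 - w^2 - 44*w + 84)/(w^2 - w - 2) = (w^2 + w - 42)/(w + 1)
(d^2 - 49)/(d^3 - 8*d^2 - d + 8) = (d^2 - 49)/(d^3 - 8*d^2 - d + 8)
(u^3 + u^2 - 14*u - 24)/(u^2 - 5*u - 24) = (u^2 - 2*u - 8)/(u - 8)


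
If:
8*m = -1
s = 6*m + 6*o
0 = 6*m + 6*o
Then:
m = -1/8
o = 1/8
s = 0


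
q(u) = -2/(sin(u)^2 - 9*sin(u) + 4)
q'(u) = -2*(-2*sin(u)*cos(u) + 9*cos(u))/(sin(u)^2 - 9*sin(u) + 4)^2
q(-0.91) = -0.17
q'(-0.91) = -0.09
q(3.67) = -0.23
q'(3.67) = 0.22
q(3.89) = -0.19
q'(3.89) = 0.14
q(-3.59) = -6.99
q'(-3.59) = 178.99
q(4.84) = -0.14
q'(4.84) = -0.01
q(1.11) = 0.61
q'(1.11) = -0.60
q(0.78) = 1.09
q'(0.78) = -3.21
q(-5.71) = 3.41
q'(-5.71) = -38.64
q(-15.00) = -0.19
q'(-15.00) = 0.15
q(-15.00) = -0.19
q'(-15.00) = 0.15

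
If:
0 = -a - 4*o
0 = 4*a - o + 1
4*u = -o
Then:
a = -4/17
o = 1/17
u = -1/68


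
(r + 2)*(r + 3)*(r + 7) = r^3 + 12*r^2 + 41*r + 42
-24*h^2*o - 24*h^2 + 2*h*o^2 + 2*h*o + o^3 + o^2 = (-4*h + o)*(6*h + o)*(o + 1)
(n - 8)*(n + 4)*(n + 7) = n^3 + 3*n^2 - 60*n - 224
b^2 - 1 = (b - 1)*(b + 1)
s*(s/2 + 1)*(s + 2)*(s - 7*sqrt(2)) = s^4/2 - 7*sqrt(2)*s^3/2 + 2*s^3 - 14*sqrt(2)*s^2 + 2*s^2 - 14*sqrt(2)*s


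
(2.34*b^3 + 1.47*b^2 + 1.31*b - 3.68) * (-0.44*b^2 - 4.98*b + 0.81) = -1.0296*b^5 - 12.3*b^4 - 6.0016*b^3 - 3.7139*b^2 + 19.3875*b - 2.9808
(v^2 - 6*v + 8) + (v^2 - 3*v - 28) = 2*v^2 - 9*v - 20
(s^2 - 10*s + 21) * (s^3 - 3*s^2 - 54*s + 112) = s^5 - 13*s^4 - 3*s^3 + 589*s^2 - 2254*s + 2352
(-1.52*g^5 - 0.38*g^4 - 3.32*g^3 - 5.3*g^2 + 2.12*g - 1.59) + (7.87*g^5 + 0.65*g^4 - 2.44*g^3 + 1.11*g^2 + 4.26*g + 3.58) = 6.35*g^5 + 0.27*g^4 - 5.76*g^3 - 4.19*g^2 + 6.38*g + 1.99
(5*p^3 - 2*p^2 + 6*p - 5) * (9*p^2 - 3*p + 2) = 45*p^5 - 33*p^4 + 70*p^3 - 67*p^2 + 27*p - 10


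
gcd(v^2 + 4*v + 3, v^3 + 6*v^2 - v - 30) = v + 3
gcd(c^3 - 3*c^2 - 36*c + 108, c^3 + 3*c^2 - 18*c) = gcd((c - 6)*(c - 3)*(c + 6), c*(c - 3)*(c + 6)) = c^2 + 3*c - 18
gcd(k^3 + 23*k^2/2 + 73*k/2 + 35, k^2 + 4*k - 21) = k + 7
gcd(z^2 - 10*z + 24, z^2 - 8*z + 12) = z - 6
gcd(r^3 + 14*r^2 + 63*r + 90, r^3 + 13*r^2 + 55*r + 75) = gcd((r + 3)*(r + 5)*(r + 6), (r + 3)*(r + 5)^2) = r^2 + 8*r + 15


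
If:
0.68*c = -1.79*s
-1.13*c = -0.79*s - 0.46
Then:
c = 0.32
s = -0.12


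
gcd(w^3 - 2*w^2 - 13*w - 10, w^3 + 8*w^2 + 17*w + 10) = w^2 + 3*w + 2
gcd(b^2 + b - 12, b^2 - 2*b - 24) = b + 4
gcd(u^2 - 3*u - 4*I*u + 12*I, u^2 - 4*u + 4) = 1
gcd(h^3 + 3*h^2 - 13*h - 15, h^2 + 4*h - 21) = h - 3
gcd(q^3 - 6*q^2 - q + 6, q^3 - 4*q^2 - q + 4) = q^2 - 1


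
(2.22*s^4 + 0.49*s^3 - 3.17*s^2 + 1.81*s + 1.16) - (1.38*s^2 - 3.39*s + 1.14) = 2.22*s^4 + 0.49*s^3 - 4.55*s^2 + 5.2*s + 0.02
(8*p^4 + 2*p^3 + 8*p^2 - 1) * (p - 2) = 8*p^5 - 14*p^4 + 4*p^3 - 16*p^2 - p + 2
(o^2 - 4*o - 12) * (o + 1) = o^3 - 3*o^2 - 16*o - 12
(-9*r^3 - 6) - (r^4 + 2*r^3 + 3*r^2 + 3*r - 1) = -r^4 - 11*r^3 - 3*r^2 - 3*r - 5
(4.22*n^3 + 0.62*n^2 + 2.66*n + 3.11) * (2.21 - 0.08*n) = -0.3376*n^4 + 9.2766*n^3 + 1.1574*n^2 + 5.6298*n + 6.8731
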